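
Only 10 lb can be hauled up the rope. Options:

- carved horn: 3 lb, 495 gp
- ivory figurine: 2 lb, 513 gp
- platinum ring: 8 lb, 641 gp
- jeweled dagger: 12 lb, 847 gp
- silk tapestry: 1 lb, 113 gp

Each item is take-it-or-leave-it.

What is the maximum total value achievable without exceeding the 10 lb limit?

By value per lb: ivory figurine 256.50, carved horn 165.00, silk tapestry 113.00, platinum ring 80.12 lead.
Taking the top-ratio items first gives carved horn + ivory figurine + silk tapestry for 1121 (6 lb).
Replace carved horn and silk tapestry with platinum ring: the trade gains 33 net, giving 1154 at 10 lb.
The closest alternative, carved horn + ivory figurine + silk tapestry, reaches only 1121.

1154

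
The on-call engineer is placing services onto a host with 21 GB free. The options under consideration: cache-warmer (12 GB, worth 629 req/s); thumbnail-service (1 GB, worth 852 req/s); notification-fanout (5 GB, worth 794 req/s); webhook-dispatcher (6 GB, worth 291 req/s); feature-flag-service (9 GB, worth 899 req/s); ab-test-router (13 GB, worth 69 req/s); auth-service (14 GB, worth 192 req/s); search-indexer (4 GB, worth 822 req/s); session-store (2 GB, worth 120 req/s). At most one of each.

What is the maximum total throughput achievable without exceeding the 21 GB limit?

Thumbnail-service + notification-fanout + feature-flag-service + search-indexer + session-store uses 21 of the 21 GB and totals 3487.
An exhaustive check of the 512 subsets confirms 3487.

3487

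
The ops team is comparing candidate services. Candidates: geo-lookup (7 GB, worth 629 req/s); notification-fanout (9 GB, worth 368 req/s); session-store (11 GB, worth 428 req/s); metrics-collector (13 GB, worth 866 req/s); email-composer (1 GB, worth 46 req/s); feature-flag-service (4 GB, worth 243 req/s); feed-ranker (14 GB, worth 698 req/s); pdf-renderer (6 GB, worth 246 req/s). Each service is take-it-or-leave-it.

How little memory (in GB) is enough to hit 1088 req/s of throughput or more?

Need the lightest bundle worth ≥ 1088.
Taking metrics-collector + feature-flag-service gives 1109 (≥ 1088) for 17 GB.
No combination under 17 GB hits 1088.

17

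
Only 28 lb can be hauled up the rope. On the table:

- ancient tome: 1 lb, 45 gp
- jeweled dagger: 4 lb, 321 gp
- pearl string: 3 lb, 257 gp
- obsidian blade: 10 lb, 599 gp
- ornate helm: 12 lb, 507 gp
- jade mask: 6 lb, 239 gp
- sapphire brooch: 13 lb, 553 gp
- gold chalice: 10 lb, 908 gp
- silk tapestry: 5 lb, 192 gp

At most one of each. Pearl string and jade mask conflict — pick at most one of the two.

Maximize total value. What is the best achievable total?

2130

Ancient tome + jeweled dagger + pearl string + obsidian blade + gold chalice uses 28 of the 28 lb and totals 2130.
Runner-up jeweled dagger + pearl string + obsidian blade + gold chalice tops out at 2085.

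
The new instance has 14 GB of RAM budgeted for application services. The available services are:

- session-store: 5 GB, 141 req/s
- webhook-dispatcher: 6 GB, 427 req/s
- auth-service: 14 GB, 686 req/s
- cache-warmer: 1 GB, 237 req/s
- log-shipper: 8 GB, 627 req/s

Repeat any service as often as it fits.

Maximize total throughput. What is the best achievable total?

Density check — cache-warmer 237.00, log-shipper 78.38, webhook-dispatcher 71.17, auth-service 49.00 are the best per GB.
Best packing: 14×cache-warmer — 14 GB, 3318 total.

3318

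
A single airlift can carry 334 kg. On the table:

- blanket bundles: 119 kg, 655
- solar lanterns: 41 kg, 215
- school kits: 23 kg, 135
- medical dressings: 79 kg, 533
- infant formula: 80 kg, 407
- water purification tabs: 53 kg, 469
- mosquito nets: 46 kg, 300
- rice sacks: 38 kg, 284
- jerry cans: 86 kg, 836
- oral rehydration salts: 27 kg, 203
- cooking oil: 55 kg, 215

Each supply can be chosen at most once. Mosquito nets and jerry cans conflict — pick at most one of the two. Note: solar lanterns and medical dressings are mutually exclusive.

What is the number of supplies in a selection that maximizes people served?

Optimal total is 2472.
For example school kits + medical dressings + water purification tabs + rice sacks + jerry cans + cooking oil achieves it, using 334 kg.
Every optimal selection uses 6 supplies.

6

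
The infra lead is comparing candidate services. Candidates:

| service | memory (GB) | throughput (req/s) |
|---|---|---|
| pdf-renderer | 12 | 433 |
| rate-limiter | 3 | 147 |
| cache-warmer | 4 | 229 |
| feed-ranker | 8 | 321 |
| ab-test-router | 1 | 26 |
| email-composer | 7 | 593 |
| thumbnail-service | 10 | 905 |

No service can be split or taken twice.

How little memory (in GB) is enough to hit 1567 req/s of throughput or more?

Minimise GB subject to total throughput ≥ 1567.
rate-limiter + email-composer + thumbnail-service reaches 1645 using 20 GB.
Any bundle with less than 20 GB falls short of 1567.

20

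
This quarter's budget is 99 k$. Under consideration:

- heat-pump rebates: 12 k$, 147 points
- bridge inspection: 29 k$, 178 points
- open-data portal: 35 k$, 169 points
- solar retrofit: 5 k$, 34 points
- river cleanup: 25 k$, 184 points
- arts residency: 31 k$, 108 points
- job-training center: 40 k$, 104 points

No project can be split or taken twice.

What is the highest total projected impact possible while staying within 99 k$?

Ranking by ratio (projected impact/k$): heat-pump rebates 12.25, river cleanup 7.36, solar retrofit 6.80.
A density-first pass picks heat-pump rebates + bridge inspection + solar retrofit + river cleanup — 543 at 71 k$.
The 5 k$ tied up in solar retrofit is better spent on arts residency — total rises to 617 (97 k$).
That's the maximum — no swap from here does better than 617.

617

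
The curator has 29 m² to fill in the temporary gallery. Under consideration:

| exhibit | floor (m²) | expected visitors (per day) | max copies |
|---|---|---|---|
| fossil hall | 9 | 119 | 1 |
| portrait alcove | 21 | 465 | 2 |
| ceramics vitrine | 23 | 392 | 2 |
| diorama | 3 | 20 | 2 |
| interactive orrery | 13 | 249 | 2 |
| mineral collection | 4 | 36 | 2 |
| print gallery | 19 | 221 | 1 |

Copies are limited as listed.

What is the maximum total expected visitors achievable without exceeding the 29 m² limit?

537

Best packing: portrait alcove + 2×mineral collection — 29 m², 537 total.
That's the maximum — no swap from here does better than 537.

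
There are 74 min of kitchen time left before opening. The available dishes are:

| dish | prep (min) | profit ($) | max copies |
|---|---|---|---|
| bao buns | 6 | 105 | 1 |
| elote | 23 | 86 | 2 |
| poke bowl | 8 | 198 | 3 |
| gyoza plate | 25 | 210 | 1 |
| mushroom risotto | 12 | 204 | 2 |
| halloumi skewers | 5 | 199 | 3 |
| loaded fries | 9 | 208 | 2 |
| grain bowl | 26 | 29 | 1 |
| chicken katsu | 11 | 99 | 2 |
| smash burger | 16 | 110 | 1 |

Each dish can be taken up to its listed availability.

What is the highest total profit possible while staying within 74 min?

1817

Ranking by ratio (profit/min): halloumi skewers 39.80, poke bowl 24.75, loaded fries 23.11, bao buns 17.50.
Greedy by ratio would take bao buns + 3×poke bowl + 3×halloumi skewers + 2×loaded fries + chicken katsu: 74 min used, total 1811.
Dropping bao buns and poke bowl and chicken katsu frees 25 min; slotting in 2×mushroom risotto (24 min) lifts the total to 1817 at 73 min.
The spare 1 min is too small for any remaining dish, and no exchange beats 1817.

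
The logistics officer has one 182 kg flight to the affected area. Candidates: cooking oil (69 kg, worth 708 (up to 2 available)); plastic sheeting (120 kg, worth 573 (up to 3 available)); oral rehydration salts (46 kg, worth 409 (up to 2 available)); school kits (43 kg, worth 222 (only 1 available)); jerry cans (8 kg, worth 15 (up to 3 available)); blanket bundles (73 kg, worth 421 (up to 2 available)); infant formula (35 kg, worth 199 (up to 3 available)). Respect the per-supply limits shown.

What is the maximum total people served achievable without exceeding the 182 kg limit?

1638

Greedy by ratio would take 2×cooking oil + jerry cans + infant formula: 181 kg used, total 1630.
Replace jerry cans and infant formula with school kits: the trade gains 8 net, giving 1638 at 181 kg.
No other feasible combination exceeds 1638.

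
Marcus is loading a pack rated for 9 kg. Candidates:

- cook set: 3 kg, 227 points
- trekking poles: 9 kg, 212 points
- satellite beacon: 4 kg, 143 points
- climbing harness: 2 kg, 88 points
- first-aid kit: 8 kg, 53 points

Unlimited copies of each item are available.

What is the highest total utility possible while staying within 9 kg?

681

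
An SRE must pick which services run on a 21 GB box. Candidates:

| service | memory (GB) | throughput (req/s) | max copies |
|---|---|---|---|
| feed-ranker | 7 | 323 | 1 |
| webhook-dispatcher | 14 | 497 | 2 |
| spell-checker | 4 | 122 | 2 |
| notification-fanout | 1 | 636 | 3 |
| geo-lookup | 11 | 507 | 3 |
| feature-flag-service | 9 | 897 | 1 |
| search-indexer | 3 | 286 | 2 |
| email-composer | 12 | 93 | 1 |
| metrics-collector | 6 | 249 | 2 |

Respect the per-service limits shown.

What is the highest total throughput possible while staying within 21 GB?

3377

Ranking by ratio (throughput/GB): notification-fanout 636.00, feature-flag-service 99.67, search-indexer 95.33.
The ratio ordering already packs tightly: 3×notification-fanout + feature-flag-service + 2×search-indexer, 18 GB, 3377.
Nothing else within 21 GB beats 3377.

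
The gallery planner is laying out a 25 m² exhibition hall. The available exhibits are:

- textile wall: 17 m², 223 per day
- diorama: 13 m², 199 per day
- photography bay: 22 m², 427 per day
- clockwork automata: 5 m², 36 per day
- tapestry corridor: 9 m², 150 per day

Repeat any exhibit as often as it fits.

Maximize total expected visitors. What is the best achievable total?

The ratio ordering already packs tightly: photography bay, 22 m², 427.
The spare 3 m² is too small for any remaining exhibit, and no exchange beats 427.

427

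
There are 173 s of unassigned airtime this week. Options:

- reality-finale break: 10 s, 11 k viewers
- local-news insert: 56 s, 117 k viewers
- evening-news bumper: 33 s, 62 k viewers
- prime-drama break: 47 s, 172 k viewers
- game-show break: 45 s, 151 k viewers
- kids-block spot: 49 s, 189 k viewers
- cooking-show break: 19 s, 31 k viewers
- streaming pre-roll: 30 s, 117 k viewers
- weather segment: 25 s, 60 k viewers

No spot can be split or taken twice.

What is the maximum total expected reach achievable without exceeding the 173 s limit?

629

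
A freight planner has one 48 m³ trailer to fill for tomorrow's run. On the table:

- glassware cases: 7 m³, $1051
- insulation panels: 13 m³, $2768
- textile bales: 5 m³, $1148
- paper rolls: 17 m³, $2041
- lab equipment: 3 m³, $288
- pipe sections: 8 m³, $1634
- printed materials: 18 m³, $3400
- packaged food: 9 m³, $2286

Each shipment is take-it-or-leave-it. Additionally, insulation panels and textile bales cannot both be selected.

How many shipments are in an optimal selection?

Optimal total is 10088.
For example insulation panels + pipe sections + printed materials + packaged food achieves it, using 48 m³.
All optima have 4 shipments.

4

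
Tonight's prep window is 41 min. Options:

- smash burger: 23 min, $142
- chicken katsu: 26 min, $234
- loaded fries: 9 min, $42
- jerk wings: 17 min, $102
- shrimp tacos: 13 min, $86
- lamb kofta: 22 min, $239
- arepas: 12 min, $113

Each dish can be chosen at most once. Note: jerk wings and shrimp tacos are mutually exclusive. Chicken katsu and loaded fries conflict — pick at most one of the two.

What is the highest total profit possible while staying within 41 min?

352

Density check — lamb kofta 10.86, arepas 9.42, chicken katsu 9.00, shrimp tacos 6.62 are the best per min.
Lamb kofta + arepas uses 34 of the 41 min and totals 352.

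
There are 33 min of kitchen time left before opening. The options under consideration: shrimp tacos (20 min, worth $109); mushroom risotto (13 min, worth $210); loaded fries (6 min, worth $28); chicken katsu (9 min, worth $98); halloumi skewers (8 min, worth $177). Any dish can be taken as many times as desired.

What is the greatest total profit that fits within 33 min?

708

Density check — halloumi skewers 22.12, mushroom risotto 16.15, chicken katsu 10.89 are the best per min.
The ratio ordering already packs tightly: 4×halloumi skewers, 32 min, 708.
The spare 1 min is too small for any remaining dish, and no exchange beats 708.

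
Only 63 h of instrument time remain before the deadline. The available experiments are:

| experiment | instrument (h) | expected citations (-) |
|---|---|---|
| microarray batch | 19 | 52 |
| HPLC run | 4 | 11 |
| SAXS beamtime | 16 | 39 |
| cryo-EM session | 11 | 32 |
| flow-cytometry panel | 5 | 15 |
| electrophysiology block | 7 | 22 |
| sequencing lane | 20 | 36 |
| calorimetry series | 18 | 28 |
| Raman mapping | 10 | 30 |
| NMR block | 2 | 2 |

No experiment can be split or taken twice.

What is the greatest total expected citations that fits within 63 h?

175

Greedy by ratio would take microarray batch + HPLC run + cryo-EM session + flow-cytometry panel + electrophysiology block + Raman mapping + NMR block: 58 h used, total 164.
The 11 h tied up in HPLC run and flow-cytometry panel and NMR block is better spent on SAXS beamtime — total rises to 175 (63 h).
Every other selection either busts 63 h or fails to beat 175.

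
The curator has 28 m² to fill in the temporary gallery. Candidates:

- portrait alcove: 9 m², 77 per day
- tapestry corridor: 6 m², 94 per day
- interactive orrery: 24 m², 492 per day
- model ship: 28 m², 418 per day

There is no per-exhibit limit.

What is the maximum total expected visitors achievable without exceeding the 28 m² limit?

492

Taking interactive orrery: 24 m² used, 492 in expected visitors.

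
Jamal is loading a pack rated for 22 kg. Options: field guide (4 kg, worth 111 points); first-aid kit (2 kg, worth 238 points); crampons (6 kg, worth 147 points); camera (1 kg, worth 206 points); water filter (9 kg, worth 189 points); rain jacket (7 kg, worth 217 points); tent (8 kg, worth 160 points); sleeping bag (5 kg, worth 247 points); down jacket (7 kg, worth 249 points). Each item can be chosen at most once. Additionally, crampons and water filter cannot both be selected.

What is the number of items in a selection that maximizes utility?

5

The maximum utility within 22 kg is 1157.
One optimal bundle: first-aid kit + camera + rain jacket + sleeping bag + down jacket (22 kg).
All optima have 5 items.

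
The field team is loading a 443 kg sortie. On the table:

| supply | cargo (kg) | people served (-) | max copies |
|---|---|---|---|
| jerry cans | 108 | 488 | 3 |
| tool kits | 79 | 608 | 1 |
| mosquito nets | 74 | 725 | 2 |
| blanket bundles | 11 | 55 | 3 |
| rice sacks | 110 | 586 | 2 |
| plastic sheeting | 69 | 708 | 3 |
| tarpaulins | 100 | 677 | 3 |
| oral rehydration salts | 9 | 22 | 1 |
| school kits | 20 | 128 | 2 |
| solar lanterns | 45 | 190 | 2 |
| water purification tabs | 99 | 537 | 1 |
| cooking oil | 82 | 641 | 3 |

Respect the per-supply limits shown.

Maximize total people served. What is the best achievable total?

4215

Best packing: 2×mosquito nets + 3×plastic sheeting + cooking oil — 437 kg, 4215 total.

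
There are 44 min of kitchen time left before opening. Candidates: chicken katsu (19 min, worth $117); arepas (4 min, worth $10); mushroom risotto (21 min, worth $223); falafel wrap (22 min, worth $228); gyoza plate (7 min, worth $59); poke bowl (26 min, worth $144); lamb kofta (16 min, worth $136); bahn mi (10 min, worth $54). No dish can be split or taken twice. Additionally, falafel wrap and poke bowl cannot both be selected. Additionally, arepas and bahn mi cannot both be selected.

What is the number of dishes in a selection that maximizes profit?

2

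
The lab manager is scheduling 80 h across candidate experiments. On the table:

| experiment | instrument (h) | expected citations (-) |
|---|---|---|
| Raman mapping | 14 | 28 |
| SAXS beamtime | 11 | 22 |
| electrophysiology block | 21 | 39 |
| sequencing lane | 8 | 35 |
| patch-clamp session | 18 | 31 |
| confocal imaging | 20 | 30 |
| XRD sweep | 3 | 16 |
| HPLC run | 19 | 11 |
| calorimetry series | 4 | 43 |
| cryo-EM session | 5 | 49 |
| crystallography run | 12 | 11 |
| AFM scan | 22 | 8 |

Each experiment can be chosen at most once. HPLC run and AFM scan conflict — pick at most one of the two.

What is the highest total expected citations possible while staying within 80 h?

243

Taking electrophysiology block + sequencing lane + patch-clamp session + confocal imaging + XRD sweep + calorimetry series + cryo-EM session: 79 h used, 243 in expected citations.
An exhaustive check of the 4096 subsets confirms 243.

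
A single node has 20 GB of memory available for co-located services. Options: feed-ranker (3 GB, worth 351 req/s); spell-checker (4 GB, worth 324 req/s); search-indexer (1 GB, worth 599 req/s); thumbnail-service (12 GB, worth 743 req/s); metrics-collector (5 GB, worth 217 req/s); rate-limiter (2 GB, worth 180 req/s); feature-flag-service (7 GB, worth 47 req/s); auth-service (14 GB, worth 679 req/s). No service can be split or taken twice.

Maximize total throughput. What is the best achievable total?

2017

Taking the top-ratio services first gives feed-ranker + spell-checker + search-indexer + metrics-collector + rate-limiter for 1671 (15 GB).
The 7 GB tied up in metrics-collector and rate-limiter is better spent on thumbnail-service — total rises to 2017 (20 GB).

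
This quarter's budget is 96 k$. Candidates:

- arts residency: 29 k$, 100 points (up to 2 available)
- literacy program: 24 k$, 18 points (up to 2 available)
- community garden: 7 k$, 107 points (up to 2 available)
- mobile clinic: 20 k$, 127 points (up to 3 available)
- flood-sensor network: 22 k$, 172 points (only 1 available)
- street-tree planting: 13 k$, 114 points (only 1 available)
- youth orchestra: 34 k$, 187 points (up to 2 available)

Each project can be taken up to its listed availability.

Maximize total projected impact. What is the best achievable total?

767

A density-first pass picks 2×community garden + 2×mobile clinic + flood-sensor network + street-tree planting — 754 at 89 k$.
Dropping street-tree planting frees 13 k$; slotting in mobile clinic (20 k$) lifts the total to 767 at 96 k$.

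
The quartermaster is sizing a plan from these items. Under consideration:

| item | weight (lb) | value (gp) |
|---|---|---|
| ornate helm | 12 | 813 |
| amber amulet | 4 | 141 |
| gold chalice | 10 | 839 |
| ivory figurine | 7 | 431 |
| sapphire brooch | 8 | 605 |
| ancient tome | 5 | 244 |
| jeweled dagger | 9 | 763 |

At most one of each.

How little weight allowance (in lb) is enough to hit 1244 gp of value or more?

17

Look for the lowest-weight combination reaching 1244.
gold chalice + ivory figurine reaches 1270 using 17 lb.
Any bundle with less than 17 lb falls short of 1244.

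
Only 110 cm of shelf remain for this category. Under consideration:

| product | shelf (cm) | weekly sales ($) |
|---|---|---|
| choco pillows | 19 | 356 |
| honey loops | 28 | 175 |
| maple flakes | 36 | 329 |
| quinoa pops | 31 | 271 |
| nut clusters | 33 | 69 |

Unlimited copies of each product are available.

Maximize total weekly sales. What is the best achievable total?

1780

Ranking by ratio (weekly sales/cm): choco pillows 18.74, maple flakes 9.14, quinoa pops 8.74, honey loops 6.25.
5×choco pillows uses 95 of the 110 cm and totals 1780.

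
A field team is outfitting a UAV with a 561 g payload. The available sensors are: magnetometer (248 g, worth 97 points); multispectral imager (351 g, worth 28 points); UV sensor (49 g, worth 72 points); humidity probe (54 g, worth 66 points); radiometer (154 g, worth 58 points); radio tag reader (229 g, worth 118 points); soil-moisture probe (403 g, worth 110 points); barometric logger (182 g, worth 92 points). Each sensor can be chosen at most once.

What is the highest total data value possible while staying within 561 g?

348

Taking UV sensor + humidity probe + radio tag reader + barometric logger: 514 g used, 348 in data value.
Nothing else within 561 g beats 348.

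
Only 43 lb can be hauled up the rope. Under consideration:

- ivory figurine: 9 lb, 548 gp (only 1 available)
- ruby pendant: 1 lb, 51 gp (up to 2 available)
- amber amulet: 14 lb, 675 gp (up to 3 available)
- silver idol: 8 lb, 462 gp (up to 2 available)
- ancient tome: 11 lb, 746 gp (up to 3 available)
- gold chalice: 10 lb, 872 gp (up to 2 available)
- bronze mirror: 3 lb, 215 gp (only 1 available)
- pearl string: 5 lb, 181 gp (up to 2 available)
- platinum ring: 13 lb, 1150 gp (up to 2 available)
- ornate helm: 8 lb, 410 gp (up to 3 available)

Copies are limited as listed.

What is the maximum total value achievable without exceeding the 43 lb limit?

3493

The ratio heuristic lands on 2×ruby pendant + gold chalice + bronze mirror + 2×platinum ring (3489) but leaves 2 lb idle.
But ivory figurine + ruby pendant + 2×gold chalice + platinum ring fits in 43 lb and reaches 3493.
That's the maximum — no swap from here does better than 3493.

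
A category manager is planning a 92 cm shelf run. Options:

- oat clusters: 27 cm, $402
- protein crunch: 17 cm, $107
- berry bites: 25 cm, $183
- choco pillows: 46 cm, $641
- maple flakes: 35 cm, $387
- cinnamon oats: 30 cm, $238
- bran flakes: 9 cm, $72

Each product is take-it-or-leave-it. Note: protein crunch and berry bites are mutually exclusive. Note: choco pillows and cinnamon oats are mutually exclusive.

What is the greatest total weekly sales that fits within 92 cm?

1150

Taking the top-ratio products first gives oat clusters + choco pillows + bran flakes for 1115 (82 cm).
The 9 cm tied up in bran flakes is better spent on protein crunch — total rises to 1150 (90 cm).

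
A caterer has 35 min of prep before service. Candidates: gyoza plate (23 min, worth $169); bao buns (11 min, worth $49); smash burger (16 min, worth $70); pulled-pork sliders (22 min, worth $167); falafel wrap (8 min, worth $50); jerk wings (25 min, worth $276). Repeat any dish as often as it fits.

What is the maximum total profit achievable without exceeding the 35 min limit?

326

Best packing: falafel wrap + jerk wings — 33 min, 326 total.
No other feasible combination exceeds 326.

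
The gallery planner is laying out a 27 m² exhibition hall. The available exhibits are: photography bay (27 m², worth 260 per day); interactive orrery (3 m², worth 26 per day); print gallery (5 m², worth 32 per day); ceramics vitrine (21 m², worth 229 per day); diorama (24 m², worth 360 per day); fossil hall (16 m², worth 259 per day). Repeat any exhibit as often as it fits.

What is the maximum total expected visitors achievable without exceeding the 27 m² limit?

386

Density check — fossil hall 16.19, diorama 15.00, ceramics vitrine 10.90 are the best per m².
Greedy by ratio would take 3×interactive orrery + fossil hall: 25 m² used, total 337.
Replace 2×interactive orrery and fossil hall with diorama: the trade gains 49 net, giving 386 at 27 m².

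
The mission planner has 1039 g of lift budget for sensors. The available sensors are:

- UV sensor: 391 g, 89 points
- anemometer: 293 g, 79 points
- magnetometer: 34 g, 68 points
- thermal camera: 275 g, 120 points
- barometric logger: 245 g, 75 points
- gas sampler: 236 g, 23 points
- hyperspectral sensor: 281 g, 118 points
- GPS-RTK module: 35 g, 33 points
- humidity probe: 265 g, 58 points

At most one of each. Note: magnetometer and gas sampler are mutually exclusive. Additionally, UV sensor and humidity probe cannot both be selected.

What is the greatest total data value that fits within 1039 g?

Ranking by ratio (data value/g): magnetometer 2.00, GPS-RTK module 0.94, thermal camera 0.44, hyperspectral sensor 0.42.
Filling by ratio: magnetometer + thermal camera + barometric logger + hyperspectral sensor + GPS-RTK module for 414, with 169 g left unused.
Replace barometric logger with UV sensor: the trade gains 14 net, giving 428 at 1016 g.
Runner-up anemometer + magnetometer + thermal camera + hyperspectral sensor + GPS-RTK module tops out at 418.

428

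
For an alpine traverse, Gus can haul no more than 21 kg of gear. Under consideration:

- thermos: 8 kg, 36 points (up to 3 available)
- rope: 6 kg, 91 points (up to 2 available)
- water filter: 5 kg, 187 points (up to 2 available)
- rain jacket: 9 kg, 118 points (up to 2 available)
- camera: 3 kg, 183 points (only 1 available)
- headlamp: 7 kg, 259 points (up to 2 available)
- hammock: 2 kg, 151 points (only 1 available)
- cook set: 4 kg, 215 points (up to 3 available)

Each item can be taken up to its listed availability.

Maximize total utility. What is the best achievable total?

1055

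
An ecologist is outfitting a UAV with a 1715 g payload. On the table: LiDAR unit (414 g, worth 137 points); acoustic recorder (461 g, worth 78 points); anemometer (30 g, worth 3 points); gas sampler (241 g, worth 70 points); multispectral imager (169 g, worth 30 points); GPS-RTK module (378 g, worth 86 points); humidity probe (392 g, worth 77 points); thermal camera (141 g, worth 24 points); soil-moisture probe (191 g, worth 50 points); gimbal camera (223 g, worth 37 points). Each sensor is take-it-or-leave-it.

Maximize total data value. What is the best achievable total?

424

By data value per g: LiDAR unit 0.33, gas sampler 0.29, soil-moisture probe 0.26 lead.
Filling by ratio: LiDAR unit + anemometer + gas sampler + GPS-RTK module + humidity probe + soil-moisture probe for 423, with 69 g left unused.
The 392 g tied up in humidity probe is better spent on acoustic recorder — total rises to 424 (1715 g).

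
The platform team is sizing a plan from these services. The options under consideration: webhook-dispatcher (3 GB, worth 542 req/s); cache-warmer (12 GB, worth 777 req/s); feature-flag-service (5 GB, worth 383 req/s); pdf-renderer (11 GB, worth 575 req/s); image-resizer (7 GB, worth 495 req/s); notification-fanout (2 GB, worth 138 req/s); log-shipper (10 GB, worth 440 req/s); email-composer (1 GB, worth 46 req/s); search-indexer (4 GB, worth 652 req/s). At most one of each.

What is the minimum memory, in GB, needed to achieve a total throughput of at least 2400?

25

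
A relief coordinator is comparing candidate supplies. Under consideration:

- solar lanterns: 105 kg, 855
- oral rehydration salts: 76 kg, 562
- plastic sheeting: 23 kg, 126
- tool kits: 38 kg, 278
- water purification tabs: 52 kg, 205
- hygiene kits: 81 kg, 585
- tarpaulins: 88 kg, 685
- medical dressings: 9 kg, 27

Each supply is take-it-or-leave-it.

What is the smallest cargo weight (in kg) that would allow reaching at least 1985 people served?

262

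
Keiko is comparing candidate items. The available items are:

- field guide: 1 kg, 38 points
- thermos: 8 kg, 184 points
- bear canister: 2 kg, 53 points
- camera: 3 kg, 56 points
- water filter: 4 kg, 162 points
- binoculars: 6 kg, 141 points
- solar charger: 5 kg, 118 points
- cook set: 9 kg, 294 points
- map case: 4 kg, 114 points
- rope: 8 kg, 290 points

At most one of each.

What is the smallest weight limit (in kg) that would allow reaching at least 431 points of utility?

Minimise kg subject to total utility ≥ 431.
Taking water filter + rope gives 452 (≥ 431) for 12 kg.
Any bundle with less than 12 kg falls short of 431.

12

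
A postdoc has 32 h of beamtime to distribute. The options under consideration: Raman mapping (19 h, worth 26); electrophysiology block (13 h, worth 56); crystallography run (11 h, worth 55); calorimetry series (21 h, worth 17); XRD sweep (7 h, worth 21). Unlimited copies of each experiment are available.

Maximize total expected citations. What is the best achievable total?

Greedy by ratio would take 2×crystallography run + XRD sweep: 29 h used, total 131.
The 11 h tied up in crystallography run is better spent on electrophysiology block — total rises to 132 (31 h).
The spare 1 h is too small for any remaining experiment, and no exchange beats 132.

132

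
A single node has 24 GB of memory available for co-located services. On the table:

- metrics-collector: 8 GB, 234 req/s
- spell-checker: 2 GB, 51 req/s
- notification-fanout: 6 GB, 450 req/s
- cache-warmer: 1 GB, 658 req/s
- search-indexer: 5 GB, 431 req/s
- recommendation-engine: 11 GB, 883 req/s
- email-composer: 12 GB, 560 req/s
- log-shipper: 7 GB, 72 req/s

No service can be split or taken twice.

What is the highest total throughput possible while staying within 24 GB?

2422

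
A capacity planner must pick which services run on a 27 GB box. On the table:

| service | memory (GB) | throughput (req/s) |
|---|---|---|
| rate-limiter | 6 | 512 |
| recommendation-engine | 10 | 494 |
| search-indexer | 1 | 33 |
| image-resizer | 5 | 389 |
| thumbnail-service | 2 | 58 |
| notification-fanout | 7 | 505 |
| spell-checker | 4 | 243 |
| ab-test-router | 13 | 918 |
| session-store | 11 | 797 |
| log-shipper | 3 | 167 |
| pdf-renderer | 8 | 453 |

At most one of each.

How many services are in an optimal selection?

Best achievable throughput is 1986.
For example rate-limiter + image-resizer + ab-test-router + log-shipper achieves it, using 27 GB.
Every optimal selection uses 4 services.

4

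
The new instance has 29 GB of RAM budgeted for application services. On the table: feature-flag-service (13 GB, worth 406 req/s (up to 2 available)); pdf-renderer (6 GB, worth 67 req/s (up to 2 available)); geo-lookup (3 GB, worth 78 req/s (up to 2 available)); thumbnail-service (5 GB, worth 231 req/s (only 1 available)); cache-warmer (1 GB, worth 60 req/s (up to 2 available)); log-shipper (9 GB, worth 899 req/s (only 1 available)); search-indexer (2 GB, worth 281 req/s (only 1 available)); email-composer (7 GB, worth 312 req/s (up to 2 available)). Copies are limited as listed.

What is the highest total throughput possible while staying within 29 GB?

1942

Density check — search-indexer 140.50, log-shipper 99.89, cache-warmer 60.00, thumbnail-service 46.20 are the best per GB.
A density-first pass picks geo-lookup + thumbnail-service + 2×cache-warmer + log-shipper + search-indexer + email-composer — 1921 at 28 GB.
Dropping thumbnail-service and cache-warmer frees 6 GB; slotting in email-composer (7 GB) lifts the total to 1942 at 29 GB.
Nothing else within 29 GB beats 1942.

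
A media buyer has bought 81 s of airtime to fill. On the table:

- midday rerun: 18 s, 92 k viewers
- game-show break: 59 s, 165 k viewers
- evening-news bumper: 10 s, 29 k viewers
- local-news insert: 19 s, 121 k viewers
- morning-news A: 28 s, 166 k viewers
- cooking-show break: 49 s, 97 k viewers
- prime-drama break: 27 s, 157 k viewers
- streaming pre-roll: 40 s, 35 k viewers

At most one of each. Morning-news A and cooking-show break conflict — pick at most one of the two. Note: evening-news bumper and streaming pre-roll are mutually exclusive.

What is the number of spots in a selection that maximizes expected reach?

The maximum expected reach within 81 s is 444.
local-news insert + morning-news A + prime-drama break hits 444 at 74 s.
Every optimal selection uses 3 spots.

3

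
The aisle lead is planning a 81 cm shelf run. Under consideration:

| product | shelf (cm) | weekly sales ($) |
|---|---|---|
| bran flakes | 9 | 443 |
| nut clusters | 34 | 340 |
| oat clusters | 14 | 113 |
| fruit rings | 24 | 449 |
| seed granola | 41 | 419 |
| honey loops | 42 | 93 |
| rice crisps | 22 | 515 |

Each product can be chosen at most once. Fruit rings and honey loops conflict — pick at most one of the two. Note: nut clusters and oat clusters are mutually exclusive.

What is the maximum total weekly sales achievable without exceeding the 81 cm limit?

1520

Bran flakes + oat clusters + fruit rings + rice crisps uses 69 of the 81 cm and totals 1520.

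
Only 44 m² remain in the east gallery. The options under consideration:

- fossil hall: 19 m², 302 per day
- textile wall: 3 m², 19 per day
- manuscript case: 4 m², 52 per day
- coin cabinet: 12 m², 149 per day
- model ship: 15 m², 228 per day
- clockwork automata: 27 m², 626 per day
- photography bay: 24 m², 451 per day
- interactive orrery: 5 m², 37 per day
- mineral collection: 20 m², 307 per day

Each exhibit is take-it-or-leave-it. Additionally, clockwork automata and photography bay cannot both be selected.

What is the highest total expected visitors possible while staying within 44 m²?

Ranking by ratio (expected visitors/m²): clockwork automata 23.19, photography bay 18.79, fossil hall 15.89.
The ratio ordering already packs tightly: model ship + clockwork automata, 42 m², 854.

854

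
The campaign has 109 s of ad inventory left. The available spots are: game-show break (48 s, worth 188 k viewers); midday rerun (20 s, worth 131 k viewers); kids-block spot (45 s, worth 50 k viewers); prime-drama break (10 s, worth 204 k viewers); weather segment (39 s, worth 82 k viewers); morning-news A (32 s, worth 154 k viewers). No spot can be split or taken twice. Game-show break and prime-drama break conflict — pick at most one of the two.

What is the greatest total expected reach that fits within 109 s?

Density check — prime-drama break 20.40, midday rerun 6.55, morning-news A 4.81, game-show break 3.92 are the best per s.
Best packing: midday rerun + prime-drama break + weather segment + morning-news A — 101 s, 571 total.
Nothing else feasible within 109 s beats 571.

571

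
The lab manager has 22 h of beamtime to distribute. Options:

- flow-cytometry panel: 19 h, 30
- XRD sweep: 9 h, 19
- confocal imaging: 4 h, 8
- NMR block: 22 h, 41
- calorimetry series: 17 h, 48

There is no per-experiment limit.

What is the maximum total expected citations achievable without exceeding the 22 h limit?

56

Density check — calorimetry series 2.82, XRD sweep 2.11, confocal imaging 2.00 are the best per h.
Taking confocal imaging + calorimetry series: 21 h used, 56 in expected citations.
The spare 1 h is too small for any remaining experiment, and no exchange beats 56.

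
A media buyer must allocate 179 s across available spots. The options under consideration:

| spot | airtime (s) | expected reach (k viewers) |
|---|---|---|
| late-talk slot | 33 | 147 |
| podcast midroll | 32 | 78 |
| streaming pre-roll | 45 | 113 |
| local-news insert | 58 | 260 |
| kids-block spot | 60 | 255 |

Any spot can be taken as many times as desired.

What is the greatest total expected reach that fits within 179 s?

Ranking by ratio (expected reach/s): local-news insert 4.48, late-talk slot 4.45, kids-block spot 4.25, streaming pre-roll 2.51.
The ratio ordering already packs tightly: 3×local-news insert, 174 s, 780.
Every other selection either busts 179 s or fails to beat 780.

780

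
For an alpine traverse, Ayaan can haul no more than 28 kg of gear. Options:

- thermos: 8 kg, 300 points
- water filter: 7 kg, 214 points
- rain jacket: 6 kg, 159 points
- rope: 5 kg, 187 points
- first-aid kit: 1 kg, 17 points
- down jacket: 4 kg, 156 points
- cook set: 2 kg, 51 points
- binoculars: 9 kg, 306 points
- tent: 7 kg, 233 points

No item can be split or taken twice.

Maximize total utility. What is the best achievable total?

The ratio ordering already packs tightly: thermos + rope + down jacket + cook set + binoculars, 28 kg, 1000.
Runner-up thermos + down jacket + binoculars + tent tops out at 995.

1000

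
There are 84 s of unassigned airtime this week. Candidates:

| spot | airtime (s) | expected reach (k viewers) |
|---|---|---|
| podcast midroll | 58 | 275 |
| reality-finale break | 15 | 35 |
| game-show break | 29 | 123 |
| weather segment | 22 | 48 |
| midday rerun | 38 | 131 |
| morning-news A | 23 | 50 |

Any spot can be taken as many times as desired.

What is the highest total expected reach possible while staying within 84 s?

325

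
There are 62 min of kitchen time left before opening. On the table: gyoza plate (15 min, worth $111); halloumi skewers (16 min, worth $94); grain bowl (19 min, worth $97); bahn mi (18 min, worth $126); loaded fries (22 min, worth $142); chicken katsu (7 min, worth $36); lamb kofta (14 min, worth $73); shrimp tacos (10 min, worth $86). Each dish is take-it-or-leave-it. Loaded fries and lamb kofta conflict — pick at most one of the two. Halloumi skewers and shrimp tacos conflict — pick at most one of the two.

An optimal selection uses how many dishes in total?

4

Best achievable profit is 420.
One optimal bundle: gyoza plate + grain bowl + bahn mi + shrimp tacos (62 min).
Any selection reaching 420 contains exactly 4 dishes.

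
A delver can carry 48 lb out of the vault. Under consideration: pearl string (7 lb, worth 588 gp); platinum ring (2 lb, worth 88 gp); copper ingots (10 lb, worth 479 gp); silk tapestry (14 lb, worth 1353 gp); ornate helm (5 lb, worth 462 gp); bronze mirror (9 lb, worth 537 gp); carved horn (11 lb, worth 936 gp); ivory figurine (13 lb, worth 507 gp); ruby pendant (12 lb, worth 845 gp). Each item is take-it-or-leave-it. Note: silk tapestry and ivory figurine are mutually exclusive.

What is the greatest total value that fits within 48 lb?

Ranking by ratio (value/lb): silk tapestry 96.64, ornate helm 92.40, carved horn 85.09.
Best packing: pearl string + platinum ring + silk tapestry + ornate helm + bronze mirror + carved horn — 48 lb, 3964 total.
An exhaustive check of the 512 subsets confirms 3964.

3964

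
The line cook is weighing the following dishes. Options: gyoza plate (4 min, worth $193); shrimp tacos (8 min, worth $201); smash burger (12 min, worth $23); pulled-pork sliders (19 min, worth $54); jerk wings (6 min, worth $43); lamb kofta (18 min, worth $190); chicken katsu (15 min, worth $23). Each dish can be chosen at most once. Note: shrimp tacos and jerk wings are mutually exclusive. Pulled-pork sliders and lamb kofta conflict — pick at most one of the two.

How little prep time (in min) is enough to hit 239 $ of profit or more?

Look for the lowest-prep combination reaching 239.
gyoza plate + shrimp tacos: 394 profit at 12 min.
No combination under 12 min hits 239.

12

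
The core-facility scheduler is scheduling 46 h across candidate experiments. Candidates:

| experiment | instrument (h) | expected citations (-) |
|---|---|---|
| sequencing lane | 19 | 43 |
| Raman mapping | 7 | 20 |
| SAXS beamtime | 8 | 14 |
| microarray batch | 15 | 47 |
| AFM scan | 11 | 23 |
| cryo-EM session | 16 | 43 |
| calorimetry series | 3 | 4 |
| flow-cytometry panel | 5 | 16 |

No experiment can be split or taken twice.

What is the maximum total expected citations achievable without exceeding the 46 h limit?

Best packing: Raman mapping + microarray batch + cryo-EM session + calorimetry series + flow-cytometry panel — 46 h, 130 total.
Nothing else within 46 h beats 130.

130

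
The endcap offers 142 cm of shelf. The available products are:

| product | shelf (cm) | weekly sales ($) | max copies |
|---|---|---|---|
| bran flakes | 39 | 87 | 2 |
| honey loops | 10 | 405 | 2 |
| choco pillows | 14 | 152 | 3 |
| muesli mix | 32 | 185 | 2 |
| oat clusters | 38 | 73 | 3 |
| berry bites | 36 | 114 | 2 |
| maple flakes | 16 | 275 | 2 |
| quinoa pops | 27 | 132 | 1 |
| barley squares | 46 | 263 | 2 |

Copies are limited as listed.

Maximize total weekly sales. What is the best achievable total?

2079

A density-first pass picks 2×honey loops + 3×choco pillows + muesli mix + 2×maple flakes — 2001 at 126 cm.
Dropping muesli mix frees 32 cm; slotting in barley squares (46 cm) lifts the total to 2079 at 140 cm.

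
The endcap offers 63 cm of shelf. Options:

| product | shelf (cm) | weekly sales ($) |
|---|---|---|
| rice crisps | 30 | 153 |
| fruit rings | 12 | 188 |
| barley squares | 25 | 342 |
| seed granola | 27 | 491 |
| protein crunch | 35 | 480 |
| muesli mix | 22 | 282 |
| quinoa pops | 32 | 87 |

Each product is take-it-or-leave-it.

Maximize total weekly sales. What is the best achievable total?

971

Taking the top-ratio products first gives fruit rings + seed granola + muesli mix for 961 (61 cm).
The 34 cm tied up in fruit rings and muesli mix is better spent on protein crunch — total rises to 971 (62 cm).
Nothing else within 63 cm beats 971.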